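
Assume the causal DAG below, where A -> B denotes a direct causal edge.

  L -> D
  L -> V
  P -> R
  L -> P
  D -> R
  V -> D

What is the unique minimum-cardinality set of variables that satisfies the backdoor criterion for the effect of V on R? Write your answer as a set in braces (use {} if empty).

Variables eligible for adjustment (non-descendants of V, excluding V and R): {L, P}.
Backdoor paths from V to R:
  P1: V <- L -> D -> R
  P2: V <- L -> P -> R
The empty set is not sufficient: P1 (V <- L -> D -> R) has no collider blocking it and no conditioned non-collider, so it is open.
Try {L}:
  P1: blocked at fork node L ∈ conditioning set.
  P2: blocked at fork node L ∈ conditioning set.
{L} contains no descendant of V and blocks every backdoor path.
No other singleton works — e.g. {P} leaves P1 open — so {L} is the unique smallest valid adjustment set.

{L}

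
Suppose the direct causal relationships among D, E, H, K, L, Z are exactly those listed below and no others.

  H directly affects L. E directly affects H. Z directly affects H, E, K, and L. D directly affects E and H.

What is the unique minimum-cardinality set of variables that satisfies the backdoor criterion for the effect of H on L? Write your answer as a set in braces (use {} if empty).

{Z}

Variables eligible for adjustment (non-descendants of H, excluding H and L): {D, E, K, Z}.
Backdoor paths from H to L:
  P1: H <- D -> E <- Z -> L
  P2: H <- Z -> L
  P3: H <- E <- Z -> L
The empty set is not sufficient: P2 (H <- Z -> L) has no collider blocking it and no conditioned non-collider, so it is open.
Try {Z}:
  P1: blocked at collider E (neither it nor any descendant is in the conditioning set).
  P2: blocked at fork node Z ∈ conditioning set.
  P3: blocked at fork node Z ∈ conditioning set.
{Z} contains no descendant of H and blocks every backdoor path.
No other singleton works — e.g. {D} leaves P2 open — so {Z} is the unique smallest valid adjustment set.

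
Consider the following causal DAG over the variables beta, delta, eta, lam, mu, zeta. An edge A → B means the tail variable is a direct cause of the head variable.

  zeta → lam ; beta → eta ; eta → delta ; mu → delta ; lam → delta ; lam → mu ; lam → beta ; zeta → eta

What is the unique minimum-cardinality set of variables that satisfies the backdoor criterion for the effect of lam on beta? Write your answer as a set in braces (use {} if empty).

Variables eligible for adjustment (non-descendants of lam, excluding lam and beta): {zeta}.
Backdoor paths from lam to beta:
  P1: lam <- zeta -> eta <- beta
Each backdoor path contains an unconditioned collider, so every path is already blocked with the empty conditioning set:
  P1: blocked at collider eta (neither it nor any descendant is in the conditioning set).
The empty set is therefore the unique smallest valid set.

{}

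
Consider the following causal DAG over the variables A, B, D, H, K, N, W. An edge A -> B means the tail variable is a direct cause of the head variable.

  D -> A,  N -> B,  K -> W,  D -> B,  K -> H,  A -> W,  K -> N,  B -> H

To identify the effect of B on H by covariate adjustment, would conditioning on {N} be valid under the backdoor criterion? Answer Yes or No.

Yes

Backdoor paths from B to H (paths whose first edge points into B):
  P1: B <- D -> A -> W <- K -> H
  P2: B <- N <- K -> H
Condition 1 (no descendant of B in the set): holds — descendants of B are {H}; none are in {N}.
Condition 2 (every backdoor path blocked by {N}):
  P1: blocked at collider W (neither it nor any descendant is in the conditioning set).
  P2: blocked at chain node N ∈ conditioning set.
{N} satisfies the backdoor criterion.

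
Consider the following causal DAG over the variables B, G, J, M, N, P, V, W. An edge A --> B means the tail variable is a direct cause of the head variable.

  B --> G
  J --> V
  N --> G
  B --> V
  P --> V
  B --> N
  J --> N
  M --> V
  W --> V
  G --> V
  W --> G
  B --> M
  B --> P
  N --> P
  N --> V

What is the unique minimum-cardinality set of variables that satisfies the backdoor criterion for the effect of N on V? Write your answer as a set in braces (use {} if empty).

{B, J}

Variables eligible for adjustment (non-descendants of N, excluding N and V): {B, J, M, W}.
Backdoor paths from N to V:
  P1: N <- B -> G <- W -> V
  P2: N <- B -> G -> V
  P3: N <- B -> P -> V
  P4: N <- B -> M -> V
  P5: N <- B -> V
  P6: N <- J -> V
The empty set is not sufficient: P2 (N <- B -> G -> V) has no collider blocking it and no conditioned non-collider, so it is open.
Try {B, J}:
  P1: blocked at fork node B ∈ conditioning set.
  P2: blocked at fork node B ∈ conditioning set.
  P3: blocked at fork node B ∈ conditioning set.
  P4: blocked at fork node B ∈ conditioning set.
  P5: blocked at fork node B ∈ conditioning set.
  P6: blocked at fork node J ∈ conditioning set.
{B, J} contains no descendant of N and blocks every backdoor path.
Every element of {B, J} is needed (dropping B leaves P2 open; dropping J leaves P6 open), so no proper subset is valid.
Among all size-2 subsets of the eligible variables, only {B, J} blocks every backdoor path, so it is the unique smallest valid adjustment set.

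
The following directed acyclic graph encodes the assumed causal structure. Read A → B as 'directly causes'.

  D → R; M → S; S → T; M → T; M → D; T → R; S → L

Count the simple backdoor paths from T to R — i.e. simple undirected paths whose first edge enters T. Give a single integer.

2

A backdoor path from T to R is any simple undirected path whose first edge points into T (i.e. leaves T via a parent).
Parents of T: {M, S}.
Enumerating:
  P1: T <- M -> D -> R
  P2: T <- S <- M -> D -> R
That exhausts the simple backdoor paths. Count: 2.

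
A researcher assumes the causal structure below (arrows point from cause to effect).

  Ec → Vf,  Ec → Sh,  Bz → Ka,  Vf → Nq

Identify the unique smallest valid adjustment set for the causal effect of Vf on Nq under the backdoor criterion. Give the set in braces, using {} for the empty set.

Variables eligible for adjustment (non-descendants of Vf, excluding Vf and Nq): {Bz, Ec, Ka, Sh}.
Backdoor paths from Vf to Nq:
  (none)
With no backdoor paths the empty set already satisfies the criterion, and it is trivially minimal.

{}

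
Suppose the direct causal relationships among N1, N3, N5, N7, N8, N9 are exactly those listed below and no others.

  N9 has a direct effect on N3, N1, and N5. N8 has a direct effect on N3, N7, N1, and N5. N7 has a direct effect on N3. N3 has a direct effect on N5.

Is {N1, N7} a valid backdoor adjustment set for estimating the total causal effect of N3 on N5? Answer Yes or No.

No

Backdoor paths from N3 to N5 (paths whose first edge points into N3):
  P1: N3 <- N8 -> N1 <- N9 -> N5
  P2: N3 <- N8 -> N5
  P3: N3 <- N9 -> N1 <- N8 -> N5
  P4: N3 <- N9 -> N5
  P5: N3 <- N7 <- N8 -> N1 <- N9 -> N5
  P6: N3 <- N7 <- N8 -> N5
Condition 1 (no descendant of N3 in the set): holds — descendants of N3 are {N5}; none are in {N1, N7}.
Condition 2 (every backdoor path blocked by {N1, N7}):
  P1: open — collider(s) N1 are conditioned on (or have a conditioned descendant) and no non-collider on the path is in the set.
  P2: open — no interior node is in the conditioning set.
  P3: open — collider(s) N1 are conditioned on (or have a conditioned descendant) and no non-collider on the path is in the set.
  P4: open — no interior node is in the conditioning set.
  P5: blocked at chain node N7 ∈ conditioning set.
  P6: blocked at chain node N7 ∈ conditioning set.
{N1, N7} does not satisfy the backdoor criterion.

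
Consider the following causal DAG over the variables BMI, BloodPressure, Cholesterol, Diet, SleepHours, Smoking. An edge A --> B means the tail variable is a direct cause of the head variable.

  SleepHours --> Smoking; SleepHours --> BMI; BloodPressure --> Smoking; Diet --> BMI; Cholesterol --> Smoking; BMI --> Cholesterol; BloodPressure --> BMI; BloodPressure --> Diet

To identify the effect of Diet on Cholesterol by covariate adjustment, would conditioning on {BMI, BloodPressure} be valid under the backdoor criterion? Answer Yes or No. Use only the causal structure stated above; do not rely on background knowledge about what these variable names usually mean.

No

Backdoor paths from Diet to Cholesterol (paths whose first edge points into Diet):
  P1: Diet <- BloodPressure -> BMI <- SleepHours -> Smoking <- Cholesterol
  P2: Diet <- BloodPressure -> BMI -> Cholesterol
  P3: Diet <- BloodPressure -> Smoking <- SleepHours -> BMI -> Cholesterol
  P4: Diet <- BloodPressure -> Smoking <- Cholesterol
Condition 1 (no descendant of Diet in the set): FAILS — BMI is a descendant of Diet.
Condition 2 (every backdoor path blocked by {BMI, BloodPressure}):
  P1: blocked at fork node BloodPressure ∈ conditioning set.
  P2: blocked at fork node BloodPressure ∈ conditioning set.
  P3: blocked at fork node BloodPressure ∈ conditioning set.
  P4: blocked at fork node BloodPressure ∈ conditioning set.
{BMI, BloodPressure} does not satisfy the backdoor criterion.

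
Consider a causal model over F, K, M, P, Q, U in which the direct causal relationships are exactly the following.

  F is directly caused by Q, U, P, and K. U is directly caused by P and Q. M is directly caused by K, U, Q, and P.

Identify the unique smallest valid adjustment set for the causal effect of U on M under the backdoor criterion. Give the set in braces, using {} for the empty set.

Variables eligible for adjustment (non-descendants of U, excluding U and M): {K, P, Q}.
Backdoor paths from U to M:
  P1: U <- Q -> F <- P -> M
  P2: U <- Q -> F <- K -> M
  P3: U <- Q -> M
  P4: U <- P -> F <- Q -> M
  P5: U <- P -> F <- K -> M
  P6: U <- P -> M
The empty set is not sufficient: P3 (U <- Q -> M) has no collider blocking it and no conditioned non-collider, so it is open.
Try {P, Q}:
  P1: blocked at fork node Q ∈ conditioning set.
  P2: blocked at fork node Q ∈ conditioning set.
  P3: blocked at fork node Q ∈ conditioning set.
  P4: blocked at fork node P ∈ conditioning set.
  P5: blocked at fork node P ∈ conditioning set.
  P6: blocked at fork node P ∈ conditioning set.
{P, Q} contains no descendant of U and blocks every backdoor path.
Every element of {P, Q} is needed (dropping P leaves P6 open; dropping Q leaves P3 open), so no proper subset is valid.
Among all size-2 subsets of the eligible variables, only {P, Q} blocks every backdoor path, so it is the unique smallest valid adjustment set.

{P, Q}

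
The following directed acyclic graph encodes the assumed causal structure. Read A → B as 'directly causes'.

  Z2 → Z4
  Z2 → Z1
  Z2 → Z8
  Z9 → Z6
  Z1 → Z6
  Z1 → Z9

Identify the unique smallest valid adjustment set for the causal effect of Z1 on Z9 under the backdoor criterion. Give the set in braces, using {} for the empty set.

{}

Variables eligible for adjustment (non-descendants of Z1, excluding Z1 and Z9): {Z2, Z4, Z8}.
Backdoor paths from Z1 to Z9:
  (none)
With no backdoor paths the empty set already satisfies the criterion, and it is trivially minimal.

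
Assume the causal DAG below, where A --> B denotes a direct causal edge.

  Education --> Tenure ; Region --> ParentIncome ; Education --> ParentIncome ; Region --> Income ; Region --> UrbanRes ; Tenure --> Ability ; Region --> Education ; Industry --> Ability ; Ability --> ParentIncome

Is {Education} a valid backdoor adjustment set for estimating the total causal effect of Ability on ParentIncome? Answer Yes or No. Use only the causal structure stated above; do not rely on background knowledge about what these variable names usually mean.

Yes

Backdoor paths from Ability to ParentIncome (paths whose first edge points into Ability):
  P1: Ability <- Tenure <- Education <- Region -> ParentIncome
  P2: Ability <- Tenure <- Education -> ParentIncome
Condition 1 (no descendant of Ability in the set): holds — descendants of Ability are {ParentIncome}; none are in {Education}.
Condition 2 (every backdoor path blocked by {Education}):
  P1: blocked at chain node Education ∈ conditioning set.
  P2: blocked at fork node Education ∈ conditioning set.
{Education} satisfies the backdoor criterion.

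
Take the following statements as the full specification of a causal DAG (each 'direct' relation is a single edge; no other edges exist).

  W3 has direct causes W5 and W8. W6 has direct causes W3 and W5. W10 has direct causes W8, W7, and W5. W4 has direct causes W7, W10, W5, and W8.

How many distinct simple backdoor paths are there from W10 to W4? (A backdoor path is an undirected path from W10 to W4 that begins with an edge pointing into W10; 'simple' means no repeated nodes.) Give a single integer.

7

A backdoor path from W10 to W4 is any simple undirected path whose first edge points into W10 (i.e. leaves W10 via a parent).
Parents of W10: {W5, W7, W8}.
Enumerating:
  P1: W10 <- W5 -> W4
  P2: W10 <- W5 -> W3 <- W8 -> W4
  P3: W10 <- W5 -> W6 <- W3 <- W8 -> W4
  P4: W10 <- W7 -> W4
  P5: W10 <- W8 -> W4
  P6: W10 <- W8 -> W3 <- W5 -> W4
  P7: W10 <- W8 -> W3 -> W6 <- W5 -> W4
That exhausts the simple backdoor paths. Count: 7.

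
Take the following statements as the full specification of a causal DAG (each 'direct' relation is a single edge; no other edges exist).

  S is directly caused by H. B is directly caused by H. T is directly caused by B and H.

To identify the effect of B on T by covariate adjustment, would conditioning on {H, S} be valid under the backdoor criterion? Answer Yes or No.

Backdoor paths from B to T (paths whose first edge points into B):
  P1: B <- H -> T
Condition 1 (no descendant of B in the set): holds — descendants of B are {T}; none are in {H, S}.
Condition 2 (every backdoor path blocked by {H, S}):
  P1: blocked at fork node H ∈ conditioning set.
{H, S} satisfies the backdoor criterion.

Yes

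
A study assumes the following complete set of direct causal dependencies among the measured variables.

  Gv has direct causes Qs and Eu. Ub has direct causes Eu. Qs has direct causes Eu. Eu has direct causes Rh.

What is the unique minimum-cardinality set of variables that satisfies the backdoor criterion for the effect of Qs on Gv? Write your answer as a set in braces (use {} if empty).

Variables eligible for adjustment (non-descendants of Qs, excluding Qs and Gv): {Eu, Rh, Ub}.
Backdoor paths from Qs to Gv:
  P1: Qs <- Eu -> Gv
The empty set is not sufficient: P1 (Qs <- Eu -> Gv) has no collider blocking it and no conditioned non-collider, so it is open.
Try {Eu}:
  P1: blocked at fork node Eu ∈ conditioning set.
{Eu} contains no descendant of Qs and blocks every backdoor path.
No other singleton works — e.g. {Rh} leaves P1 open — so {Eu} is the unique smallest valid adjustment set.

{Eu}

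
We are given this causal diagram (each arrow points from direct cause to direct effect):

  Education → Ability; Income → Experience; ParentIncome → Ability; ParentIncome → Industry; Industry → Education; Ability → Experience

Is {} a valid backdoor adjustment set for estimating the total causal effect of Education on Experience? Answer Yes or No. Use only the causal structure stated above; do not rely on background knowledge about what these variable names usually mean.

No

Backdoor paths from Education to Experience (paths whose first edge points into Education):
  P1: Education <- Industry <- ParentIncome -> Ability -> Experience
Condition 1 (no descendant of Education in the set): holds — descendants of Education are {Ability, Experience}; none are in {}.
Condition 2 (every backdoor path blocked by {}):
  P1: open — no interior node is in the conditioning set.
{} does not satisfy the backdoor criterion.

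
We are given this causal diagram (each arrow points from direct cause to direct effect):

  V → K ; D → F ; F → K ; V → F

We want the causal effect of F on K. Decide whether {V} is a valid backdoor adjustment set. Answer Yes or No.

Yes

Backdoor paths from F to K (paths whose first edge points into F):
  P1: F <- V -> K
Condition 1 (no descendant of F in the set): holds — descendants of F are {K}; none are in {V}.
Condition 2 (every backdoor path blocked by {V}):
  P1: blocked at fork node V ∈ conditioning set.
{V} satisfies the backdoor criterion.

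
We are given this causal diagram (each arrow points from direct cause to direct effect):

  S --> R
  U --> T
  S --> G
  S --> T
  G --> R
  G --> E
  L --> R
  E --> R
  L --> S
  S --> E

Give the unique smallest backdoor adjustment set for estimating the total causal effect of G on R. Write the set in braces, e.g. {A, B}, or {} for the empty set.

{S}

Variables eligible for adjustment (non-descendants of G, excluding G and R): {L, S, T, U}.
Backdoor paths from G to R:
  P1: G <- S <- L -> R
  P2: G <- S -> E -> R
  P3: G <- S -> R
The empty set is not sufficient: P1 (G <- S <- L -> R) has no collider blocking it and no conditioned non-collider, so it is open.
Try {S}:
  P1: blocked at chain node S ∈ conditioning set.
  P2: blocked at fork node S ∈ conditioning set.
  P3: blocked at fork node S ∈ conditioning set.
{S} contains no descendant of G and blocks every backdoor path.
No other singleton works — e.g. {L} leaves P2 open — so {S} is the unique smallest valid adjustment set.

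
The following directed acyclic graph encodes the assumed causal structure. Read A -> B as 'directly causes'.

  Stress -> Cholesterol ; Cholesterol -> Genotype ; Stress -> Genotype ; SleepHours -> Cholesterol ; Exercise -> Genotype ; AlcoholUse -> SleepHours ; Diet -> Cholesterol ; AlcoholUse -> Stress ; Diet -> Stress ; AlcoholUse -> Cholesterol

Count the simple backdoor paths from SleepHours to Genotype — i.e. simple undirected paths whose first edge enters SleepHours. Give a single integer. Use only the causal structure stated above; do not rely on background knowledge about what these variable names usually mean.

6

A backdoor path from SleepHours to Genotype is any simple undirected path whose first edge points into SleepHours (i.e. leaves SleepHours via a parent).
Parents of SleepHours: {AlcoholUse}.
Enumerating:
  P1: SleepHours <- AlcoholUse -> Stress <- Diet -> Cholesterol -> Genotype
  P2: SleepHours <- AlcoholUse -> Stress -> Cholesterol -> Genotype
  P3: SleepHours <- AlcoholUse -> Stress -> Genotype
  P4: SleepHours <- AlcoholUse -> Cholesterol <- Diet -> Stress -> Genotype
  P5: SleepHours <- AlcoholUse -> Cholesterol <- Stress -> Genotype
  P6: SleepHours <- AlcoholUse -> Cholesterol -> Genotype
That exhausts the simple backdoor paths. Count: 6.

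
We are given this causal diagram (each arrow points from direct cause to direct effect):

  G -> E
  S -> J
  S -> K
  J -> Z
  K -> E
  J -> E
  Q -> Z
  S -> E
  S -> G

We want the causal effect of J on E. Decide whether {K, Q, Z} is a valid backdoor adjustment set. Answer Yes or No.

No

Backdoor paths from J to E (paths whose first edge points into J):
  P1: J <- S -> K -> E
  P2: J <- S -> G -> E
  P3: J <- S -> E
Condition 1 (no descendant of J in the set): FAILS — Z is a descendant of J.
Condition 2 (every backdoor path blocked by {K, Q, Z}):
  P1: blocked at chain node K ∈ conditioning set.
  P2: open — no interior node is in the conditioning set.
  P3: open — no interior node is in the conditioning set.
{K, Q, Z} does not satisfy the backdoor criterion.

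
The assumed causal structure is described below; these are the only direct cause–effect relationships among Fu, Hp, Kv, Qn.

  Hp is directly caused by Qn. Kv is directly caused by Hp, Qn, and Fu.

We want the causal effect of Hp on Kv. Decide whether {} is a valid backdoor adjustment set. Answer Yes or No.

No

Backdoor paths from Hp to Kv (paths whose first edge points into Hp):
  P1: Hp <- Qn -> Kv
Condition 1 (no descendant of Hp in the set): holds — descendants of Hp are {Kv}; none are in {}.
Condition 2 (every backdoor path blocked by {}):
  P1: open — no interior node is in the conditioning set.
{} does not satisfy the backdoor criterion.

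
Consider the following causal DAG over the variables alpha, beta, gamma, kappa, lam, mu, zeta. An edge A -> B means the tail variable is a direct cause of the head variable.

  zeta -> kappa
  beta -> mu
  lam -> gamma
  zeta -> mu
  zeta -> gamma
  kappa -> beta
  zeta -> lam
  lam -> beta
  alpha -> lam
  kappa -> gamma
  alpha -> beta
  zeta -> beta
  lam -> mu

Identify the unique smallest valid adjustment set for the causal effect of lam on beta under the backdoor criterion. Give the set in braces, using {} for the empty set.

{alpha, zeta}

Variables eligible for adjustment (non-descendants of lam, excluding lam and beta): {alpha, kappa, zeta}.
Backdoor paths from lam to beta:
  P1: lam <- alpha -> beta
  P2: lam <- zeta -> kappa -> beta
  P3: lam <- zeta -> beta
  P4: lam <- zeta -> mu <- beta
  P5: lam <- zeta -> gamma <- kappa -> beta
The empty set is not sufficient: P1 (lam <- alpha -> beta) has no collider blocking it and no conditioned non-collider, so it is open.
Try {alpha, zeta}:
  P1: blocked at fork node alpha ∈ conditioning set.
  P2: blocked at fork node zeta ∈ conditioning set.
  P3: blocked at fork node zeta ∈ conditioning set.
  P4: blocked at fork node zeta ∈ conditioning set.
  P5: blocked at fork node zeta ∈ conditioning set.
{alpha, zeta} contains no descendant of lam and blocks every backdoor path.
Every element of {alpha, zeta} is needed (dropping alpha leaves P1 open; dropping zeta leaves P2 open), so no proper subset is valid.
Among all size-2 subsets of the eligible variables, only {alpha, zeta} blocks every backdoor path, so it is the unique smallest valid adjustment set.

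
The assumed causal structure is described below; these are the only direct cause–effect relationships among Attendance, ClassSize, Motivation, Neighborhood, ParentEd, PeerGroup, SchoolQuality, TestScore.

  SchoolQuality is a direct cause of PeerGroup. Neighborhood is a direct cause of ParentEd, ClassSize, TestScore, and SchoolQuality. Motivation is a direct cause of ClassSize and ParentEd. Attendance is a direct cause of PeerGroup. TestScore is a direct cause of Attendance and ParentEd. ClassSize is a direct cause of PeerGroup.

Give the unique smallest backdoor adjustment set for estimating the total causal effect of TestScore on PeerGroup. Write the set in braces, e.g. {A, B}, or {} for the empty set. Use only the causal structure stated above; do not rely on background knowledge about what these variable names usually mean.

Variables eligible for adjustment (non-descendants of TestScore, excluding TestScore and PeerGroup): {ClassSize, Motivation, Neighborhood, SchoolQuality}.
Backdoor paths from TestScore to PeerGroup:
  P1: TestScore <- Neighborhood -> ParentEd <- Motivation -> ClassSize -> PeerGroup
  P2: TestScore <- Neighborhood -> ClassSize -> PeerGroup
  P3: TestScore <- Neighborhood -> SchoolQuality -> PeerGroup
The empty set is not sufficient: P2 (TestScore <- Neighborhood -> ClassSize -> PeerGroup) has no collider blocking it and no conditioned non-collider, so it is open.
Try {Neighborhood}:
  P1: blocked at fork node Neighborhood ∈ conditioning set.
  P2: blocked at fork node Neighborhood ∈ conditioning set.
  P3: blocked at fork node Neighborhood ∈ conditioning set.
{Neighborhood} contains no descendant of TestScore and blocks every backdoor path.
No other singleton works — e.g. {Motivation} leaves P2 open — so {Neighborhood} is the unique smallest valid adjustment set.

{Neighborhood}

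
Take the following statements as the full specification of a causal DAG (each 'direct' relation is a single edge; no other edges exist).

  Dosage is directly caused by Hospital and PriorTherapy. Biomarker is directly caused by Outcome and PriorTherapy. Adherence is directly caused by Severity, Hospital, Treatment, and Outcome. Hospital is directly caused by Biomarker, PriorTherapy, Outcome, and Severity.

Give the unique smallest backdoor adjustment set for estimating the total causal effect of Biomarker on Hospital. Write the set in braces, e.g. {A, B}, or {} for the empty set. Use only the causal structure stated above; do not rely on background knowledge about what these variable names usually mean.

Variables eligible for adjustment (non-descendants of Biomarker, excluding Biomarker and Hospital): {Outcome, PriorTherapy, Severity, Treatment}.
Backdoor paths from Biomarker to Hospital:
  P1: Biomarker <- Outcome -> Hospital
  P2: Biomarker <- Outcome -> Adherence <- Severity -> Hospital
  P3: Biomarker <- Outcome -> Adherence <- Hospital
  P4: Biomarker <- PriorTherapy -> Hospital
  P5: Biomarker <- PriorTherapy -> Dosage <- Hospital
The empty set is not sufficient: P1 (Biomarker <- Outcome -> Hospital) has no collider blocking it and no conditioned non-collider, so it is open.
Try {Outcome, PriorTherapy}:
  P1: blocked at fork node Outcome ∈ conditioning set.
  P2: blocked at fork node Outcome ∈ conditioning set.
  P3: blocked at fork node Outcome ∈ conditioning set.
  P4: blocked at fork node PriorTherapy ∈ conditioning set.
  P5: blocked at fork node PriorTherapy ∈ conditioning set.
{Outcome, PriorTherapy} contains no descendant of Biomarker and blocks every backdoor path.
Every element of {Outcome, PriorTherapy} is needed (dropping Outcome leaves P1 open; dropping PriorTherapy leaves P4 open), so no proper subset is valid.
Among all size-2 subsets of the eligible variables, only {Outcome, PriorTherapy} blocks every backdoor path, so it is the unique smallest valid adjustment set.

{Outcome, PriorTherapy}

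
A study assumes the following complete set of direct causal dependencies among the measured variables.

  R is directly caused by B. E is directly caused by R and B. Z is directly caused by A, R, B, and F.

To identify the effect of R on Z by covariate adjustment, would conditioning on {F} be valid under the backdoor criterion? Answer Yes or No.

Backdoor paths from R to Z (paths whose first edge points into R):
  P1: R <- B -> Z
Condition 1 (no descendant of R in the set): holds — descendants of R are {E, Z}; none are in {F}.
Condition 2 (every backdoor path blocked by {F}):
  P1: open — no interior node is in the conditioning set.
{F} does not satisfy the backdoor criterion.

No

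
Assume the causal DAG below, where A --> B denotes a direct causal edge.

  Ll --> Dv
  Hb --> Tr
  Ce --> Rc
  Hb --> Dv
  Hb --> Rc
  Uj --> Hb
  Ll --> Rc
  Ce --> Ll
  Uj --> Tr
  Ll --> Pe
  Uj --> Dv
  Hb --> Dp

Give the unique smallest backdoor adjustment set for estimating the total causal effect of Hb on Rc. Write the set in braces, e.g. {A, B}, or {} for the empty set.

Variables eligible for adjustment (non-descendants of Hb, excluding Hb and Rc): {Ce, Ll, Pe, Uj}.
Backdoor paths from Hb to Rc:
  P1: Hb <- Uj -> Dv <- Ll <- Ce -> Rc
  P2: Hb <- Uj -> Dv <- Ll -> Rc
Each backdoor path contains an unconditioned collider, so every path is already blocked with the empty conditioning set:
  P1: blocked at collider Dv (neither it nor any descendant is in the conditioning set).
  P2: blocked at collider Dv (neither it nor any descendant is in the conditioning set).
The empty set is therefore the unique smallest valid set.

{}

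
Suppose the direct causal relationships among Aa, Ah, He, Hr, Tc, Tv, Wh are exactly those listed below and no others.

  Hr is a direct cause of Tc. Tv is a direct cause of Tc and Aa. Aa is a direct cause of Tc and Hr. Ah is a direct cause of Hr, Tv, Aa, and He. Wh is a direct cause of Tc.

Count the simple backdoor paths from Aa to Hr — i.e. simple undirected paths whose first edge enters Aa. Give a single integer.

4

A backdoor path from Aa to Hr is any simple undirected path whose first edge points into Aa (i.e. leaves Aa via a parent).
Parents of Aa: {Ah, Tv}.
Enumerating:
  P1: Aa <- Ah -> Tv -> Tc <- Hr
  P2: Aa <- Ah -> Hr
  P3: Aa <- Tv <- Ah -> Hr
  P4: Aa <- Tv -> Tc <- Hr
That exhausts the simple backdoor paths. Count: 4.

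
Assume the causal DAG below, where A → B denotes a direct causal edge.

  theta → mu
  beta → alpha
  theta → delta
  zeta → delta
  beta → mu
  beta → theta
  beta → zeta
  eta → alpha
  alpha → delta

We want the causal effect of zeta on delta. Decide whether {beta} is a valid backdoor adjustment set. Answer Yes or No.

Yes

Backdoor paths from zeta to delta (paths whose first edge points into zeta):
  P1: zeta <- beta -> theta -> delta
  P2: zeta <- beta -> mu <- theta -> delta
  P3: zeta <- beta -> alpha -> delta
Condition 1 (no descendant of zeta in the set): holds — descendants of zeta are {delta}; none are in {beta}.
Condition 2 (every backdoor path blocked by {beta}):
  P1: blocked at fork node beta ∈ conditioning set.
  P2: blocked at fork node beta ∈ conditioning set.
  P3: blocked at fork node beta ∈ conditioning set.
{beta} satisfies the backdoor criterion.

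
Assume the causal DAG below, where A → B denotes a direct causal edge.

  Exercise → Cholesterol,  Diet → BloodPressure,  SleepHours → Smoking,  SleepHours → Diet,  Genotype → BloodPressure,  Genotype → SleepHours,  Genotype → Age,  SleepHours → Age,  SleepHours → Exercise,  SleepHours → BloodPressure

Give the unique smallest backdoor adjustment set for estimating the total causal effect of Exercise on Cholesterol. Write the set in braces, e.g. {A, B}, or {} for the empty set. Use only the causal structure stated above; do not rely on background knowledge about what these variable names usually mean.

{}

Variables eligible for adjustment (non-descendants of Exercise, excluding Exercise and Cholesterol): {Age, BloodPressure, Diet, Genotype, SleepHours, Smoking}.
Backdoor paths from Exercise to Cholesterol:
  (none)
With no backdoor paths the empty set already satisfies the criterion, and it is trivially minimal.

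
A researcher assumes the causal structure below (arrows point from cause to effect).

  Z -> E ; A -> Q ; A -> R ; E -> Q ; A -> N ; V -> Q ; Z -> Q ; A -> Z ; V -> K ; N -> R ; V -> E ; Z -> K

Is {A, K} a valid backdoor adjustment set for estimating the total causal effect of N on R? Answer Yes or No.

Yes

Backdoor paths from N to R (paths whose first edge points into N):
  P1: N <- A -> R
Condition 1 (no descendant of N in the set): holds — descendants of N are {R}; none are in {A, K}.
Condition 2 (every backdoor path blocked by {A, K}):
  P1: blocked at fork node A ∈ conditioning set.
{A, K} satisfies the backdoor criterion.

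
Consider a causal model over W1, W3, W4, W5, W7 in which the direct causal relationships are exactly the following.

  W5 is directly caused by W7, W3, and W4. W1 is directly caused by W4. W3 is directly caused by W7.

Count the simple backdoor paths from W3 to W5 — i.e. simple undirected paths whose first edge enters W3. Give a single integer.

A backdoor path from W3 to W5 is any simple undirected path whose first edge points into W3 (i.e. leaves W3 via a parent).
Parents of W3: {W7}.
Enumerating:
  P1: W3 <- W7 -> W5
That exhausts the simple backdoor paths. Count: 1.

1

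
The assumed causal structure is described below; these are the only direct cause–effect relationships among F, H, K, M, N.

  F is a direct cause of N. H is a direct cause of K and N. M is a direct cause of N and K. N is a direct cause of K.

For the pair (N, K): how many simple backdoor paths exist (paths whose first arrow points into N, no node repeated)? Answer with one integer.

2

A backdoor path from N to K is any simple undirected path whose first edge points into N (i.e. leaves N via a parent).
Parents of N: {F, H, M}.
Enumerating:
  P1: N <- M -> K
  P2: N <- H -> K
That exhausts the simple backdoor paths. Count: 2.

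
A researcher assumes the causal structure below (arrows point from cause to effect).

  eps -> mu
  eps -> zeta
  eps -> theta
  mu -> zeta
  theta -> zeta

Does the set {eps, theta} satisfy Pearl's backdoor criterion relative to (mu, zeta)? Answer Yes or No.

Yes

Backdoor paths from mu to zeta (paths whose first edge points into mu):
  P1: mu <- eps -> theta -> zeta
  P2: mu <- eps -> zeta
Condition 1 (no descendant of mu in the set): holds — descendants of mu are {zeta}; none are in {eps, theta}.
Condition 2 (every backdoor path blocked by {eps, theta}):
  P1: blocked at fork node eps ∈ conditioning set.
  P2: blocked at fork node eps ∈ conditioning set.
{eps, theta} satisfies the backdoor criterion.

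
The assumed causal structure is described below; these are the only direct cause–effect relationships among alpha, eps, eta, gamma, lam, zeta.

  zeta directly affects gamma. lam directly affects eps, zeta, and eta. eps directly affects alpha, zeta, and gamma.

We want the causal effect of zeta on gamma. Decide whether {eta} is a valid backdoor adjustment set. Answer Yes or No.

No

Backdoor paths from zeta to gamma (paths whose first edge points into zeta):
  P1: zeta <- lam -> eps -> gamma
  P2: zeta <- eps -> gamma
Condition 1 (no descendant of zeta in the set): holds — descendants of zeta are {gamma}; none are in {eta}.
Condition 2 (every backdoor path blocked by {eta}):
  P1: open — no interior node is in the conditioning set.
  P2: open — no interior node is in the conditioning set.
{eta} does not satisfy the backdoor criterion.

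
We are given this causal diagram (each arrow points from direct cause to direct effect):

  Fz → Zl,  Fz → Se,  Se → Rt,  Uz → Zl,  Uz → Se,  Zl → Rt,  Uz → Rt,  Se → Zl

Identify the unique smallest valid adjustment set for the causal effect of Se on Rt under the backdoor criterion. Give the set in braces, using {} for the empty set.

{Fz, Uz}

Variables eligible for adjustment (non-descendants of Se, excluding Se and Rt): {Fz, Uz}.
Backdoor paths from Se to Rt:
  P1: Se <- Fz -> Zl <- Uz -> Rt
  P2: Se <- Fz -> Zl -> Rt
  P3: Se <- Uz -> Zl -> Rt
  P4: Se <- Uz -> Rt
The empty set is not sufficient: P2 (Se <- Fz -> Zl -> Rt) has no collider blocking it and no conditioned non-collider, so it is open.
Try {Fz, Uz}:
  P1: blocked at fork node Fz ∈ conditioning set.
  P2: blocked at fork node Fz ∈ conditioning set.
  P3: blocked at fork node Uz ∈ conditioning set.
  P4: blocked at fork node Uz ∈ conditioning set.
{Fz, Uz} contains no descendant of Se and blocks every backdoor path.
Every element of {Fz, Uz} is needed (dropping Fz leaves P2 open; dropping Uz leaves P3 open), so no proper subset is valid.
Among all size-2 subsets of the eligible variables, only {Fz, Uz} blocks every backdoor path, so it is the unique smallest valid adjustment set.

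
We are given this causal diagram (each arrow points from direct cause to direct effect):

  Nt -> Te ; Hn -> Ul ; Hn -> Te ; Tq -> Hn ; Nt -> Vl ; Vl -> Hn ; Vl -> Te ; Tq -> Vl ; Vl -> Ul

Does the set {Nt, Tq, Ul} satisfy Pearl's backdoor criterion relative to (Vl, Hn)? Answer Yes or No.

No

Backdoor paths from Vl to Hn (paths whose first edge points into Vl):
  P1: Vl <- Nt -> Te <- Hn
  P2: Vl <- Tq -> Hn
Condition 1 (no descendant of Vl in the set): FAILS — Ul is a descendant of Vl.
Condition 2 (every backdoor path blocked by {Nt, Tq, Ul}):
  P1: blocked at fork node Nt ∈ conditioning set.
  P2: blocked at fork node Tq ∈ conditioning set.
{Nt, Tq, Ul} does not satisfy the backdoor criterion.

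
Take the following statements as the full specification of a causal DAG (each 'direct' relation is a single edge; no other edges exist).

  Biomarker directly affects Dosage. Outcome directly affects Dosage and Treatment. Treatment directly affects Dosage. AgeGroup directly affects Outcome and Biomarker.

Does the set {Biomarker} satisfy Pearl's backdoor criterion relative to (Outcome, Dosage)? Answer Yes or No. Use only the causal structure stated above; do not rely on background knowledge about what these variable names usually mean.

Backdoor paths from Outcome to Dosage (paths whose first edge points into Outcome):
  P1: Outcome <- AgeGroup -> Biomarker -> Dosage
Condition 1 (no descendant of Outcome in the set): holds — descendants of Outcome are {Dosage, Treatment}; none are in {Biomarker}.
Condition 2 (every backdoor path blocked by {Biomarker}):
  P1: blocked at chain node Biomarker ∈ conditioning set.
{Biomarker} satisfies the backdoor criterion.

Yes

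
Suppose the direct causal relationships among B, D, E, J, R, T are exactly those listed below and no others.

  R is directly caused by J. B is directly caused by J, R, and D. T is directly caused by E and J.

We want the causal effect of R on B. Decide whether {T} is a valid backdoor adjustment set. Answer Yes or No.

Backdoor paths from R to B (paths whose first edge points into R):
  P1: R <- J -> B
Condition 1 (no descendant of R in the set): holds — descendants of R are {B}; none are in {T}.
Condition 2 (every backdoor path blocked by {T}):
  P1: open — no interior node is in the conditioning set.
{T} does not satisfy the backdoor criterion.

No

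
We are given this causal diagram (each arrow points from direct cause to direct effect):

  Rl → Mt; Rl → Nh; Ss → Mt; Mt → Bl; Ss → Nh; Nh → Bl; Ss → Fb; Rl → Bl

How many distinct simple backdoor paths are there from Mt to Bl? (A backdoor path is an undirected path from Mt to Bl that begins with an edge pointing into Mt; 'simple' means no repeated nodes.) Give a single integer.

4

A backdoor path from Mt to Bl is any simple undirected path whose first edge points into Mt (i.e. leaves Mt via a parent).
Parents of Mt: {Rl, Ss}.
Enumerating:
  P1: Mt <- Ss -> Nh <- Rl -> Bl
  P2: Mt <- Ss -> Nh -> Bl
  P3: Mt <- Rl -> Nh -> Bl
  P4: Mt <- Rl -> Bl
That exhausts the simple backdoor paths. Count: 4.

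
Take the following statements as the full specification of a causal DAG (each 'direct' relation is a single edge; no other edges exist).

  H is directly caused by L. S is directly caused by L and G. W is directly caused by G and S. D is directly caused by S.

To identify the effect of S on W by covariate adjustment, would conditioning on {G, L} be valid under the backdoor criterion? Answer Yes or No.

Yes

Backdoor paths from S to W (paths whose first edge points into S):
  P1: S <- G -> W
Condition 1 (no descendant of S in the set): holds — descendants of S are {D, W}; none are in {G, L}.
Condition 2 (every backdoor path blocked by {G, L}):
  P1: blocked at fork node G ∈ conditioning set.
{G, L} satisfies the backdoor criterion.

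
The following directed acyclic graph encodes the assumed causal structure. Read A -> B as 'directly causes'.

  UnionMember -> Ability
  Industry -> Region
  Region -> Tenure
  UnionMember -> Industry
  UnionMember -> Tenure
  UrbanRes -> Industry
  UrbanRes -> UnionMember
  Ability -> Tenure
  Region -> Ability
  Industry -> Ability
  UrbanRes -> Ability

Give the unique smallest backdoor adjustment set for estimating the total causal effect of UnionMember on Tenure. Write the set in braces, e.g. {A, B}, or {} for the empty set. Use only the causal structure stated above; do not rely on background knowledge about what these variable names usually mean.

Variables eligible for adjustment (non-descendants of UnionMember, excluding UnionMember and Tenure): {UrbanRes}.
Backdoor paths from UnionMember to Tenure:
  P1: UnionMember <- UrbanRes -> Industry -> Region -> Ability -> Tenure
  P2: UnionMember <- UrbanRes -> Industry -> Region -> Tenure
  P3: UnionMember <- UrbanRes -> Industry -> Ability <- Region -> Tenure
  P4: UnionMember <- UrbanRes -> Industry -> Ability -> Tenure
  P5: UnionMember <- UrbanRes -> Ability <- Industry -> Region -> Tenure
  P6: UnionMember <- UrbanRes -> Ability <- Region -> Tenure
  P7: UnionMember <- UrbanRes -> Ability -> Tenure
The empty set is not sufficient: P1 (UnionMember <- UrbanRes -> Industry -> Region -> Ability -> Tenure) has no collider blocking it and no conditioned non-collider, so it is open.
Try {UrbanRes}:
  P1: blocked at fork node UrbanRes ∈ conditioning set.
  P2: blocked at fork node UrbanRes ∈ conditioning set.
  P3: blocked at fork node UrbanRes ∈ conditioning set.
  P4: blocked at fork node UrbanRes ∈ conditioning set.
  P5: blocked at fork node UrbanRes ∈ conditioning set.
  P6: blocked at fork node UrbanRes ∈ conditioning set.
  P7: blocked at fork node UrbanRes ∈ conditioning set.
{UrbanRes} contains no descendant of UnionMember and blocks every backdoor path.
{UrbanRes} is the unique smallest valid adjustment set.

{UrbanRes}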